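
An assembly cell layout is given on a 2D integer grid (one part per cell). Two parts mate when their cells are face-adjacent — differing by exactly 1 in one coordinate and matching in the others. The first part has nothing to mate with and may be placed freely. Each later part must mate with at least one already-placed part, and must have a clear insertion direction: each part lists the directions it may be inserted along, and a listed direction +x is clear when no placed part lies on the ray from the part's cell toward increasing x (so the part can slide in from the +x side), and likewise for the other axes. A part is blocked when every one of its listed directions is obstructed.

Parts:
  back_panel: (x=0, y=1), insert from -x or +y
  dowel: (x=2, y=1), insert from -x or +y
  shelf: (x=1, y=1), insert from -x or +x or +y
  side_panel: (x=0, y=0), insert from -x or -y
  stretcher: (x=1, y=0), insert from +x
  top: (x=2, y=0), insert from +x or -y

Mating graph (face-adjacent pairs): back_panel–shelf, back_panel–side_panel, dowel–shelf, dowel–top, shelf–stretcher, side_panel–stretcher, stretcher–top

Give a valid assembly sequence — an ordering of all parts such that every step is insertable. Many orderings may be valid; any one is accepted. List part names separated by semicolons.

1. shelf@(1, 1) [-x clear] — {shelf}
2. stretcher@(1, 0) [+x clear] — {shelf, stretcher}
3. top@(2, 0) [+x clear] — {shelf, stretcher, top}
4. side_panel@(0, 0) [-x clear] — {shelf, side_panel, stretcher, top}
5. back_panel@(0, 1) [-x clear] — {back_panel, shelf, side_panel, stretcher, top}
6. dowel@(2, 1) [+y clear] — {back_panel, dowel, shelf, side_panel, stretcher, top}

shelf; stretcher; top; side_panel; back_panel; dowel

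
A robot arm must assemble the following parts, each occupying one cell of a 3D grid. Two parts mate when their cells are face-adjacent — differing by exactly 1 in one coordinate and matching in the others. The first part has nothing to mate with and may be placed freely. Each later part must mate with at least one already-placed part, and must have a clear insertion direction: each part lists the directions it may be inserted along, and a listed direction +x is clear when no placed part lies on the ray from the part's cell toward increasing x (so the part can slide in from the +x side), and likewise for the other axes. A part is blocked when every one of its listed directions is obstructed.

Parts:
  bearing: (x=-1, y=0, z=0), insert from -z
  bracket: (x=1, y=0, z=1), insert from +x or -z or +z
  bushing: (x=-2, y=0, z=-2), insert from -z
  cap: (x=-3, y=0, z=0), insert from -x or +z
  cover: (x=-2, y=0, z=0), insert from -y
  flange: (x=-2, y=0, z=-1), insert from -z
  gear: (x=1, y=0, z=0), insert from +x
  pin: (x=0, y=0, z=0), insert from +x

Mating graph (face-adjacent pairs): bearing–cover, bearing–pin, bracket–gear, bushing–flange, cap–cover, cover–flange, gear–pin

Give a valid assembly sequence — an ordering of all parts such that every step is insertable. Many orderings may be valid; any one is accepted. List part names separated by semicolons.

flange; cover; bushing; cap; bearing; pin; gear; bracket

1. flange@(-2, 0, -1) [-z clear] — {flange}
2. cover@(-2, 0, 0) [-y clear] — {cover, flange}
3. bushing@(-2, 0, -2) [-z clear] — {bushing, cover, flange}
4. cap@(-3, 0, 0) [-x clear] — {bushing, cap, cover, flange}
5. bearing@(-1, 0, 0) [-z clear] — {bearing, bushing, cap, cover, flange}
6. pin@(0, 0, 0) [+x clear] — {bearing, bushing, cap, cover, flange, pin}
7. gear@(1, 0, 0) [+x clear] — {bearing, bushing, cap, cover, flange, gear, pin}
8. bracket@(1, 0, 1) [+x clear] — {bearing, bracket, bushing, cap, cover, flange, gear, pin}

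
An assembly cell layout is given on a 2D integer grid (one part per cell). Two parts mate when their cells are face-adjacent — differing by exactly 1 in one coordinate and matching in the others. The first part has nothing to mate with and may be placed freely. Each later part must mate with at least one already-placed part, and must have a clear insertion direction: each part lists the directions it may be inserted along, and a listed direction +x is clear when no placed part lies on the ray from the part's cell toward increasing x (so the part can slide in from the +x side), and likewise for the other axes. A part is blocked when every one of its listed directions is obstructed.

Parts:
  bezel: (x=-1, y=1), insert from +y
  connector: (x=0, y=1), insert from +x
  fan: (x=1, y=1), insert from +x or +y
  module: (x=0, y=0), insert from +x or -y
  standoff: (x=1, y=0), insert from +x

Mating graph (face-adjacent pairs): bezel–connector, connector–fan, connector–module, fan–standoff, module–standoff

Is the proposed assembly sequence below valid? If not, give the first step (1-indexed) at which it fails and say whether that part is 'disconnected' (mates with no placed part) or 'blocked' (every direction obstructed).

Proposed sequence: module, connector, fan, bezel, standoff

Valid

1. module@(0, 0) [+x clear] — {module}
2. connector@(0, 1) [+x clear] — {connector, module}
3. fan@(1, 1) [+x clear] — {connector, fan, module}
4. bezel@(-1, 1) [+y clear] — {bezel, connector, fan, module}
5. standoff@(1, 0) [+x clear] — {bezel, connector, fan, module, standoff}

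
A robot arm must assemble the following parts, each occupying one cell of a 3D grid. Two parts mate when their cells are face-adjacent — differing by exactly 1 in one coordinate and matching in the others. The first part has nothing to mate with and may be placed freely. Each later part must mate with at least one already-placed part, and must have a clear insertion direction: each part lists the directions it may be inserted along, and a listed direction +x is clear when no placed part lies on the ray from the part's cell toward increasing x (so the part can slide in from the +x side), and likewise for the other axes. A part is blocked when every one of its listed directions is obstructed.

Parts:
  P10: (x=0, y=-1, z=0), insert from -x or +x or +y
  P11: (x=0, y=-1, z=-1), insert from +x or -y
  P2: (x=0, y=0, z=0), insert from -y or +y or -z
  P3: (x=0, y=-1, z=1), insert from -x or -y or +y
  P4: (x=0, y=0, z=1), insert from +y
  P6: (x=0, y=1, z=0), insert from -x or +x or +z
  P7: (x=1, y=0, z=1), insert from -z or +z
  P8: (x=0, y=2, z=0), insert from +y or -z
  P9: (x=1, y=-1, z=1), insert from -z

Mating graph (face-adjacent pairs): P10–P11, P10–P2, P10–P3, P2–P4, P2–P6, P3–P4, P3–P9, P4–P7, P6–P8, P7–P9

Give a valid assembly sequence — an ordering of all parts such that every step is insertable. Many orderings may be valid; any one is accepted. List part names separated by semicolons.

1. P7@(1, 0, 1) [-z clear] — {P7}
2. P9@(1, -1, 1) [-z clear] — {P7, P9}
3. P4@(0, 0, 1) [+y clear] — {P4, P7, P9}
4. P2@(0, 0, 0) [-y clear] — {P2, P4, P7, P9}
5. P10@(0, -1, 0) [-x clear] — {P10, P2, P4, P7, P9}
6. P11@(0, -1, -1) [+x clear] — {P10, P11, P2, P4, P7, P9}
7. P6@(0, 1, 0) [-x clear] — {P10, P11, P2, P4, P6, P7, P9}
8. P8@(0, 2, 0) [+y clear] — {P10, P11, P2, P4, P6, P7, P8, P9}
9. P3@(0, -1, 1) [-x clear] — {P10, P11, P2, P3, P4, P6, P7, P8, P9}

P7; P9; P4; P2; P10; P11; P6; P8; P3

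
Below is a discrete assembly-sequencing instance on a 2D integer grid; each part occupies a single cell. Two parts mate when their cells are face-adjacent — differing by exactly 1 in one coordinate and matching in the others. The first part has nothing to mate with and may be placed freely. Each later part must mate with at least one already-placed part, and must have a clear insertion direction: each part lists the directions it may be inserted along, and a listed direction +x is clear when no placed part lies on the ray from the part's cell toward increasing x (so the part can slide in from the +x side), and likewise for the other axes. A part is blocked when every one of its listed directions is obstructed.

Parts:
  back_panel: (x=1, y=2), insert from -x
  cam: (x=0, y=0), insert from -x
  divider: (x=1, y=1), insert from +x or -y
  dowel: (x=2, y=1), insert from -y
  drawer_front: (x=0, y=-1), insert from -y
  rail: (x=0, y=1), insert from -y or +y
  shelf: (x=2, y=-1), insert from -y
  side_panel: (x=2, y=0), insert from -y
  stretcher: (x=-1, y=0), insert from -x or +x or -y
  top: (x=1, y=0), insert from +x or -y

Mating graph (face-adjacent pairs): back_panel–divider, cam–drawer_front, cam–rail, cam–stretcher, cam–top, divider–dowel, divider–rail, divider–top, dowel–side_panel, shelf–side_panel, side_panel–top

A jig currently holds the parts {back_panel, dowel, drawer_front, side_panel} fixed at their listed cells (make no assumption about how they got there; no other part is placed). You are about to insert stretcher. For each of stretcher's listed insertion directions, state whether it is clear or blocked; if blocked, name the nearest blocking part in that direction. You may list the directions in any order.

-x: ray from stretcher(-1, 0) has no placed part ⇒ clear
+x: nearest on ray is side_panel@(2, 0) ⇒ blocked
-y: ray from stretcher(-1, 0) has no placed part ⇒ clear

+x: blocked by side_panel; -x: clear; -y: clear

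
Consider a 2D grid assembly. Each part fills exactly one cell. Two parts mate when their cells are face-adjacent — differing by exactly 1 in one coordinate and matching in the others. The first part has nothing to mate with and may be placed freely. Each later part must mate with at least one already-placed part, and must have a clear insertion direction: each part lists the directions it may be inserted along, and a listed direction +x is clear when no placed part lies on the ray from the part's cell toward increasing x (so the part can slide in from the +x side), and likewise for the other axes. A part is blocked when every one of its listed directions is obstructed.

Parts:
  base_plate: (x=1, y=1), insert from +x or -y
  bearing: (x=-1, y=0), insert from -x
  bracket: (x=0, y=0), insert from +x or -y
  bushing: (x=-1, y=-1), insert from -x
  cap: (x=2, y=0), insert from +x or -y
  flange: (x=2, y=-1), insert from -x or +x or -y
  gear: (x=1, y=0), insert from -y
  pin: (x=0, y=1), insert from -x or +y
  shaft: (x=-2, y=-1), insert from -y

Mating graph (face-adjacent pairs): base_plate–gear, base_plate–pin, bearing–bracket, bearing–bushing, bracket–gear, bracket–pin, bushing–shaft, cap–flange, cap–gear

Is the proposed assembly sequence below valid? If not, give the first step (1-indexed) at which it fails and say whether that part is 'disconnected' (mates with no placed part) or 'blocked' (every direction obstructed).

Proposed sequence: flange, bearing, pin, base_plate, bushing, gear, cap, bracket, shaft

Invalid at step 2 (disconnected)

1. flange@(2, -1) [-x clear] — {flange}
2. bearing@(-1, 0) — no placed neighbour ⇒ disconnected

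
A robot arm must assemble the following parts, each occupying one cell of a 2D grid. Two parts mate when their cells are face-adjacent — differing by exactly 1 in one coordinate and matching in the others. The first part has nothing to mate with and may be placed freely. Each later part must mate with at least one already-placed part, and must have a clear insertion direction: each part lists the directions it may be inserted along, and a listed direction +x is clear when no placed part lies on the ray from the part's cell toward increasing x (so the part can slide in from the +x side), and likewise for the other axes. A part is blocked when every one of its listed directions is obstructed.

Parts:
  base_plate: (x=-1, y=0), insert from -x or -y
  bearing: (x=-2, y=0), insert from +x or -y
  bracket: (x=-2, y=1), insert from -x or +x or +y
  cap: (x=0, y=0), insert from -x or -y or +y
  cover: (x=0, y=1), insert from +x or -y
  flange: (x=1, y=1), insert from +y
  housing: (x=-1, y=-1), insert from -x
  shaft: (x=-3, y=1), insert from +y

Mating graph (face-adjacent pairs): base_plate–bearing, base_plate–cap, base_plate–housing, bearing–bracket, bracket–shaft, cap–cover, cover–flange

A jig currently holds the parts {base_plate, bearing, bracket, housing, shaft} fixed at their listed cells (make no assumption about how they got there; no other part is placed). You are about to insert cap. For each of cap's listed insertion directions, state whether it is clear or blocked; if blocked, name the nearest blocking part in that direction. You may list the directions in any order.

-x: nearest on ray is base_plate@(-1, 0) ⇒ blocked
-y: ray from cap(0, 0) has no placed part ⇒ clear
+y: ray from cap(0, 0) has no placed part ⇒ clear

+y: clear; -x: blocked by base_plate; -y: clear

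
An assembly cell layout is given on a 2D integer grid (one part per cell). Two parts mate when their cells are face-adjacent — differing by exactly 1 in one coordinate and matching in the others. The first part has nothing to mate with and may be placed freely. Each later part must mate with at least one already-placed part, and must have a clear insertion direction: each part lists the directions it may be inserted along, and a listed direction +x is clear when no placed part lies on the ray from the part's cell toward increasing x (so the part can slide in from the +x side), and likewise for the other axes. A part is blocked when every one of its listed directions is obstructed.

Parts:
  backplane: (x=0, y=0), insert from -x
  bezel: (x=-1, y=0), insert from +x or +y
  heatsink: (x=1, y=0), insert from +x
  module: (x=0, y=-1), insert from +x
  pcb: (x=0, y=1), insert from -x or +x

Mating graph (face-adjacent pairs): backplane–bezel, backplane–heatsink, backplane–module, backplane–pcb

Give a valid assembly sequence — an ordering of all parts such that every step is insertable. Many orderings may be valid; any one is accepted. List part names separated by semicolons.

module; backplane; bezel; pcb; heatsink

1. module@(0, -1) [+x clear] — {module}
2. backplane@(0, 0) [-x clear] — {backplane, module}
3. bezel@(-1, 0) [+y clear] — {backplane, bezel, module}
4. pcb@(0, 1) [-x clear] — {backplane, bezel, module, pcb}
5. heatsink@(1, 0) [+x clear] — {backplane, bezel, heatsink, module, pcb}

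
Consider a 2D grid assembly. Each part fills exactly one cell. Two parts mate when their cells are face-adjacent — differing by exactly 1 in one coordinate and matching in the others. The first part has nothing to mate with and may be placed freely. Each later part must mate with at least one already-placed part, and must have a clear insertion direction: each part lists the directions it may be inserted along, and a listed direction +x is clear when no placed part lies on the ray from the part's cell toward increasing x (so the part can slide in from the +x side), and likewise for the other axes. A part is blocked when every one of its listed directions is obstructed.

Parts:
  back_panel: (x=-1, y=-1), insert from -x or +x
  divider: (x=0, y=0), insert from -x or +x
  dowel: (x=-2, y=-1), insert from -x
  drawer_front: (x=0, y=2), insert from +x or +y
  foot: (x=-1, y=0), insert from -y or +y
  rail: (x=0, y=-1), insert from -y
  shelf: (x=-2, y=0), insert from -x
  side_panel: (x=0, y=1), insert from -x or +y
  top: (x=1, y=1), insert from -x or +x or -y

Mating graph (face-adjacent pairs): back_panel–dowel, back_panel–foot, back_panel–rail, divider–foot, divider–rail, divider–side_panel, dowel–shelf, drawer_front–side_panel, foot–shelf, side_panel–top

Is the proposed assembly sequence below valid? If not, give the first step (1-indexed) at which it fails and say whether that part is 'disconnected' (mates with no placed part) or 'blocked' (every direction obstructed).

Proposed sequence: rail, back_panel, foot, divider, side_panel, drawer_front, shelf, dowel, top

1. rail@(0, -1) [-y clear] — {rail}
2. back_panel@(-1, -1) [-x clear] — {back_panel, rail}
3. foot@(-1, 0) [+y clear] — {back_panel, foot, rail}
4. divider@(0, 0) [+x clear] — {back_panel, divider, foot, rail}
5. side_panel@(0, 1) [-x clear] — {back_panel, divider, foot, rail, side_panel}
6. drawer_front@(0, 2) [+x clear] — {back_panel, divider, drawer_front, foot, rail, side_panel}
7. shelf@(-2, 0) [-x clear] — {back_panel, divider, drawer_front, foot, rail, shelf, side_panel}
8. dowel@(-2, -1) [-x clear] — {back_panel, divider, dowel, drawer_front, foot, rail, shelf, side_panel}
9. top@(1, 1) [+x clear] — {back_panel, divider, dowel, drawer_front, foot, rail, shelf, side_panel, top}

Valid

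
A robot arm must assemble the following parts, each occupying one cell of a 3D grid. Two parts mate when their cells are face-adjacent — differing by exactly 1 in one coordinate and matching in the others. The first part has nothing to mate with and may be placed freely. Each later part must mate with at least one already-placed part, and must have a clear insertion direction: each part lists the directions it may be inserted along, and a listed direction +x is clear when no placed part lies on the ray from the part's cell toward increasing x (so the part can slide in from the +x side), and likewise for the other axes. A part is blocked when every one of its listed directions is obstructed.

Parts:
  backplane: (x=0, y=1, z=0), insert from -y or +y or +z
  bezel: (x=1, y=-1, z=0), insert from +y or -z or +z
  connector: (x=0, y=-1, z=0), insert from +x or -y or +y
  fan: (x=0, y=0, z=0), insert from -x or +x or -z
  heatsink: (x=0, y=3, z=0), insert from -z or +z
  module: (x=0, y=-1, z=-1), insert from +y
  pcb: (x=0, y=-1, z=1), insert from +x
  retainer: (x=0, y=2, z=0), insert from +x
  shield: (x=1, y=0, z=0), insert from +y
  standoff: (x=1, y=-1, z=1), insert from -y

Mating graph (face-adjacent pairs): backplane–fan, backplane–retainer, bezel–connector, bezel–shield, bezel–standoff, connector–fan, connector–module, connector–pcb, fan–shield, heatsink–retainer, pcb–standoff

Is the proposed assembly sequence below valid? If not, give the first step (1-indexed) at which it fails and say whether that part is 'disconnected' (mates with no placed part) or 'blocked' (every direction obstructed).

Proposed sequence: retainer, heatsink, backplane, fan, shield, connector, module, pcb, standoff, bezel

Valid

1. retainer@(0, 2, 0) [+x clear] — {retainer}
2. heatsink@(0, 3, 0) [-z clear] — {heatsink, retainer}
3. backplane@(0, 1, 0) [-y clear] — {backplane, heatsink, retainer}
4. fan@(0, 0, 0) [-x clear] — {backplane, fan, heatsink, retainer}
5. shield@(1, 0, 0) [+y clear] — {backplane, fan, heatsink, retainer, shield}
6. connector@(0, -1, 0) [+x clear] — {backplane, connector, fan, heatsink, retainer, shield}
7. module@(0, -1, -1) [+y clear] — {backplane, connector, fan, heatsink, module, retainer, shield}
8. pcb@(0, -1, 1) [+x clear] — {backplane, connector, fan, heatsink, module, pcb, retainer, shield}
9. standoff@(1, -1, 1) [-y clear] — {backplane, connector, fan, heatsink, module, pcb, retainer, shield, standoff}
10. bezel@(1, -1, 0) [-z clear] — {backplane, bezel, connector, fan, heatsink, module, pcb, retainer, shield, standoff}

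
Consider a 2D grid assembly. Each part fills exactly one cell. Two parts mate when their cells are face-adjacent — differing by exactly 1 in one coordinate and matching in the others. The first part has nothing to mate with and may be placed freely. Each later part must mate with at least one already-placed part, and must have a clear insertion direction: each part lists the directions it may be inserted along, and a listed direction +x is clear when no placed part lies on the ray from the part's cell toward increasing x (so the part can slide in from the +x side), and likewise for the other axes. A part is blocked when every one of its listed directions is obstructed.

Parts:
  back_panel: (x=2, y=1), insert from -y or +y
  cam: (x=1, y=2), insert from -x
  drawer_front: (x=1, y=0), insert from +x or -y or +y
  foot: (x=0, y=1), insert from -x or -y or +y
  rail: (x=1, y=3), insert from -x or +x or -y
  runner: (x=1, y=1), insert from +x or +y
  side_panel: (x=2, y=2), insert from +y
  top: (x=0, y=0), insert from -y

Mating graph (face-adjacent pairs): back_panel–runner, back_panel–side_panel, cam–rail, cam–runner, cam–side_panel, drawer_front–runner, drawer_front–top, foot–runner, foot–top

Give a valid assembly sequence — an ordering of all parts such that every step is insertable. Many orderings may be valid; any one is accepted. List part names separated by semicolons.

side_panel; cam; rail; runner; back_panel; foot; top; drawer_front

1. side_panel@(2, 2) [+y clear] — {side_panel}
2. cam@(1, 2) [-x clear] — {cam, side_panel}
3. rail@(1, 3) [-x clear] — {cam, rail, side_panel}
4. runner@(1, 1) [+x clear] — {cam, rail, runner, side_panel}
5. back_panel@(2, 1) [-y clear] — {back_panel, cam, rail, runner, side_panel}
6. foot@(0, 1) [-x clear] — {back_panel, cam, foot, rail, runner, side_panel}
7. top@(0, 0) [-y clear] — {back_panel, cam, foot, rail, runner, side_panel, top}
8. drawer_front@(1, 0) [+x clear] — {back_panel, cam, drawer_front, foot, rail, runner, side_panel, top}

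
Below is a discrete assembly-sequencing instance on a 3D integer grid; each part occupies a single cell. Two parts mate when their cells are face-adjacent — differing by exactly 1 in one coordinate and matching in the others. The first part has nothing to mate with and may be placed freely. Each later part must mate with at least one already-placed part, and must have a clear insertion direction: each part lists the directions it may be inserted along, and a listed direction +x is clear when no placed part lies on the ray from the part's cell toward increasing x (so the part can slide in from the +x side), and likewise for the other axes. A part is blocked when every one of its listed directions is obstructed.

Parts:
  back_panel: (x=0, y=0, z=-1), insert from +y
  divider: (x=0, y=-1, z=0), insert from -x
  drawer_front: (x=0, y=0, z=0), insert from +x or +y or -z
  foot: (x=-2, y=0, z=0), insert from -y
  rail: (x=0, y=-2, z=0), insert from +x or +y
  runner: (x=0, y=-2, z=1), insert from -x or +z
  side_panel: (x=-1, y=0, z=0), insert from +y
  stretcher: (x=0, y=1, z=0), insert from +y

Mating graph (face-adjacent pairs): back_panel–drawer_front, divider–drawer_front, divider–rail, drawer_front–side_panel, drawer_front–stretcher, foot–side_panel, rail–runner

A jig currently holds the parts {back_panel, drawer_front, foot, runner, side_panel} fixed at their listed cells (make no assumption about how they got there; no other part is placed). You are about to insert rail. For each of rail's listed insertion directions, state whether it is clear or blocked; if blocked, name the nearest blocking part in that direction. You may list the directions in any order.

+x: clear; +y: blocked by drawer_front

+x: ray from rail(0, -2, 0) has no placed part ⇒ clear
+y: nearest on ray is drawer_front@(0, 0, 0) ⇒ blocked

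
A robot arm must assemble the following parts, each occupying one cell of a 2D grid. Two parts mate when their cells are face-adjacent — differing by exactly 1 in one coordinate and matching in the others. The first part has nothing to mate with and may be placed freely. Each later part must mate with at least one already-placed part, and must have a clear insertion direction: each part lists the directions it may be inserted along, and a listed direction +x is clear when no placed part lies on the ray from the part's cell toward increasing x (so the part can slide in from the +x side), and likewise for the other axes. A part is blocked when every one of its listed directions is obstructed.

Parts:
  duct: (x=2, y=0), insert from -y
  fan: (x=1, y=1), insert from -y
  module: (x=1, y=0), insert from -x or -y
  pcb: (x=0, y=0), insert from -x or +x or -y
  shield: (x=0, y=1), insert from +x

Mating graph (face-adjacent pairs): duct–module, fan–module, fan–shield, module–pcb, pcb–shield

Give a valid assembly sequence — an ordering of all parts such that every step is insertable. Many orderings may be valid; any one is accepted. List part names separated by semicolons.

1. pcb@(0, 0) [-x clear] — {pcb}
2. shield@(0, 1) [+x clear] — {pcb, shield}
3. fan@(1, 1) [-y clear] — {fan, pcb, shield}
4. module@(1, 0) [-y clear] — {fan, module, pcb, shield}
5. duct@(2, 0) [-y clear] — {duct, fan, module, pcb, shield}

pcb; shield; fan; module; duct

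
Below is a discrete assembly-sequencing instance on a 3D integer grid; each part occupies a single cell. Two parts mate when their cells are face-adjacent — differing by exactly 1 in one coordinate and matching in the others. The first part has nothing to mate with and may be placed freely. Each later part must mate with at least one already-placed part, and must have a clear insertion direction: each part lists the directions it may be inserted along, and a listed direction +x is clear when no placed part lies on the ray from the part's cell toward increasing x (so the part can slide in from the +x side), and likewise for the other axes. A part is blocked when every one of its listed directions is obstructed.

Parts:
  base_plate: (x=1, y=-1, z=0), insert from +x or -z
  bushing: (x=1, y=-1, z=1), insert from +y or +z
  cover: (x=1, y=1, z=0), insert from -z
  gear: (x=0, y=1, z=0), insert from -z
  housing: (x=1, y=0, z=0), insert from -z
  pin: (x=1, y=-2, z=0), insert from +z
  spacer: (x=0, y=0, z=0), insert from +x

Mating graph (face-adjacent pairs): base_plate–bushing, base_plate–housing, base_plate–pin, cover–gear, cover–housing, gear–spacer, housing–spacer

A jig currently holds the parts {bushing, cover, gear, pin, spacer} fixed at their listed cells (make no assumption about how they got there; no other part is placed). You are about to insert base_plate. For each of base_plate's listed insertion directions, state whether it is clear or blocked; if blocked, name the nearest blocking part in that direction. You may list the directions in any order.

+x: clear; -z: clear

+x: ray from base_plate(1, -1, 0) has no placed part ⇒ clear
-z: ray from base_plate(1, -1, 0) has no placed part ⇒ clear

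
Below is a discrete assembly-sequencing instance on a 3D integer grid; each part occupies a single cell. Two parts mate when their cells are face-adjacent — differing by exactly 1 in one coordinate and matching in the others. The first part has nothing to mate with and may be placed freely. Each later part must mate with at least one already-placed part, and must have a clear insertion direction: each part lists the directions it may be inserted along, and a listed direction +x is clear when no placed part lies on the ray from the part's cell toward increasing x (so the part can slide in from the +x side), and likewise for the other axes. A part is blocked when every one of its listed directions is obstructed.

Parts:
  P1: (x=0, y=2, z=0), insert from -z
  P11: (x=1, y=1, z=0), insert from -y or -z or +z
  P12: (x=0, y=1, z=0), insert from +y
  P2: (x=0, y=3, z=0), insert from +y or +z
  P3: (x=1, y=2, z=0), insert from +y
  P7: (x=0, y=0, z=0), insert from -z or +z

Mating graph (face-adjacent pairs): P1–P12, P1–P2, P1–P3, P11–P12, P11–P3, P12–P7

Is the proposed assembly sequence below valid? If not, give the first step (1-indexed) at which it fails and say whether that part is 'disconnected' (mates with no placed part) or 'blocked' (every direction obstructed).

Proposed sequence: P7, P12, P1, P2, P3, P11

1. P7@(0, 0, 0) [-z clear] — {P7}
2. P12@(0, 1, 0) [+y clear] — {P12, P7}
3. P1@(0, 2, 0) [-z clear] — {P1, P12, P7}
4. P2@(0, 3, 0) [+y clear] — {P1, P12, P2, P7}
5. P3@(1, 2, 0) [+y clear] — {P1, P12, P2, P3, P7}
6. P11@(1, 1, 0) [-y clear] — {P1, P11, P12, P2, P3, P7}

Valid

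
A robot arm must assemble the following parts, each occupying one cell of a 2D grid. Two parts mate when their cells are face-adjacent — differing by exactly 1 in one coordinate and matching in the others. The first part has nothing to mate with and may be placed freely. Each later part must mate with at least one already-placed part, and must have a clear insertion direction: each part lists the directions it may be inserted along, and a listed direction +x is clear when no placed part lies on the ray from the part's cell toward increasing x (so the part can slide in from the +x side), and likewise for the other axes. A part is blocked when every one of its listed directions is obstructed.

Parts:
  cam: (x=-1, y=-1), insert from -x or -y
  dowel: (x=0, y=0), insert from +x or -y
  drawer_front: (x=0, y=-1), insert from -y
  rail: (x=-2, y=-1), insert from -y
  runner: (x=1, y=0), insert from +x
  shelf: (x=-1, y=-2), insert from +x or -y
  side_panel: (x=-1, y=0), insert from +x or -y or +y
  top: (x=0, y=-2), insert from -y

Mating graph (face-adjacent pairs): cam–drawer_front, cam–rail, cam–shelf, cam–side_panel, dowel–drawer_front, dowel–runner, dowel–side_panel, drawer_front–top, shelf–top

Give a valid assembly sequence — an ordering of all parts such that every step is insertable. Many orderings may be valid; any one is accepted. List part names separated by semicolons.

drawer_front; top; cam; rail; dowel; runner; side_panel; shelf

1. drawer_front@(0, -1) [-y clear] — {drawer_front}
2. top@(0, -2) [-y clear] — {drawer_front, top}
3. cam@(-1, -1) [-x clear] — {cam, drawer_front, top}
4. rail@(-2, -1) [-y clear] — {cam, drawer_front, rail, top}
5. dowel@(0, 0) [+x clear] — {cam, dowel, drawer_front, rail, top}
6. runner@(1, 0) [+x clear] — {cam, dowel, drawer_front, rail, runner, top}
7. side_panel@(-1, 0) [+y clear] — {cam, dowel, drawer_front, rail, runner, side_panel, top}
8. shelf@(-1, -2) [-y clear] — {cam, dowel, drawer_front, rail, runner, shelf, side_panel, top}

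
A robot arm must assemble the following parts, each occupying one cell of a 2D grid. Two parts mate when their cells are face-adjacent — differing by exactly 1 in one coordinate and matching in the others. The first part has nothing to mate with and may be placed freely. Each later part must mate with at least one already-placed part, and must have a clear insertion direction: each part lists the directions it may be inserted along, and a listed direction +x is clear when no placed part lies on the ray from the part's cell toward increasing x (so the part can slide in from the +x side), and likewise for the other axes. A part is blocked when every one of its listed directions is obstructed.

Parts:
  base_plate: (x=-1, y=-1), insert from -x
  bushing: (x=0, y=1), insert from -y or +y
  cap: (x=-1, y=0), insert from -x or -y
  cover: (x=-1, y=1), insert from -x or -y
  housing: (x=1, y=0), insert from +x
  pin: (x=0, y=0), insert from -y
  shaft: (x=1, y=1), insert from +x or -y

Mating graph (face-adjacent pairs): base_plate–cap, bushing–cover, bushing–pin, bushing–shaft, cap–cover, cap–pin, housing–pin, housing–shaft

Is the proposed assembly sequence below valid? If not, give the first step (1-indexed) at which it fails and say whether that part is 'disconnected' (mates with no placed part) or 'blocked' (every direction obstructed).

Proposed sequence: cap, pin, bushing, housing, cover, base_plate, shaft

Valid

1. cap@(-1, 0) [-x clear] — {cap}
2. pin@(0, 0) [-y clear] — {cap, pin}
3. bushing@(0, 1) [+y clear] — {bushing, cap, pin}
4. housing@(1, 0) [+x clear] — {bushing, cap, housing, pin}
5. cover@(-1, 1) [-x clear] — {bushing, cap, cover, housing, pin}
6. base_plate@(-1, -1) [-x clear] — {base_plate, bushing, cap, cover, housing, pin}
7. shaft@(1, 1) [+x clear] — {base_plate, bushing, cap, cover, housing, pin, shaft}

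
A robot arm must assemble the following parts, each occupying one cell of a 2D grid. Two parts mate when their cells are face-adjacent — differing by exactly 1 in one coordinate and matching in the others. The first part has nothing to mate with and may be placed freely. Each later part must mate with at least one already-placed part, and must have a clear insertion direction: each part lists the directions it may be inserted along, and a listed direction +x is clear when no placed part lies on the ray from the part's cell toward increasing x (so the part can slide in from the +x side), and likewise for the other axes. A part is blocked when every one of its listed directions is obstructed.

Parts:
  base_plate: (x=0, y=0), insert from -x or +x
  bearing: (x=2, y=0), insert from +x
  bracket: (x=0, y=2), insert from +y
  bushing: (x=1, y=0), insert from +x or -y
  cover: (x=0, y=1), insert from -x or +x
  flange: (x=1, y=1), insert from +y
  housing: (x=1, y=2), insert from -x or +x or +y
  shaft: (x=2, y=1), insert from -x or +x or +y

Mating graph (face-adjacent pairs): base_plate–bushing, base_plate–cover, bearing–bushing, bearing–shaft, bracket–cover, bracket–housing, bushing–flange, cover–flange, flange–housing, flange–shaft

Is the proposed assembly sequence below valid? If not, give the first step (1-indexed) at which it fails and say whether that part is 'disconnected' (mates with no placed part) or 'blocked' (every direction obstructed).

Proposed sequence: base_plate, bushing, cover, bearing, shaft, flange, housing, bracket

Valid

1. base_plate@(0, 0) [-x clear] — {base_plate}
2. bushing@(1, 0) [+x clear] — {base_plate, bushing}
3. cover@(0, 1) [-x clear] — {base_plate, bushing, cover}
4. bearing@(2, 0) [+x clear] — {base_plate, bearing, bushing, cover}
5. shaft@(2, 1) [+x clear] — {base_plate, bearing, bushing, cover, shaft}
6. flange@(1, 1) [+y clear] — {base_plate, bearing, bushing, cover, flange, shaft}
7. housing@(1, 2) [-x clear] — {base_plate, bearing, bushing, cover, flange, housing, shaft}
8. bracket@(0, 2) [+y clear] — {base_plate, bearing, bracket, bushing, cover, flange, housing, shaft}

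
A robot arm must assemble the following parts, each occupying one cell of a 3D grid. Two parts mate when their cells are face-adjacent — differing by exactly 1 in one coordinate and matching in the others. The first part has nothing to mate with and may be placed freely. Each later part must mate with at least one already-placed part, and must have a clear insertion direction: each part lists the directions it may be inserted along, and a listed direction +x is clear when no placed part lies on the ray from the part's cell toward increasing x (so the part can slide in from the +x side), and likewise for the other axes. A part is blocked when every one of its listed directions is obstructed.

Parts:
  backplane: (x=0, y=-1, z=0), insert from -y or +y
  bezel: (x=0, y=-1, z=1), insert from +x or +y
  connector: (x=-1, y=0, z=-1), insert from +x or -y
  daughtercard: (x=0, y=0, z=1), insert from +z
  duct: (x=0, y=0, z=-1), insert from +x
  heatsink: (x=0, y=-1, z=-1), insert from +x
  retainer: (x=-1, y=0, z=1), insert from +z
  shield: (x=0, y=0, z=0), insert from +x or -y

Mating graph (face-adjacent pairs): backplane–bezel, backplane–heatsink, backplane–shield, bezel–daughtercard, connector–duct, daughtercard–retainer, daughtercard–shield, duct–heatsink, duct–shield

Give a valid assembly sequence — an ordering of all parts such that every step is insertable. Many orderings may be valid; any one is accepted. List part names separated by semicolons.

1. bezel@(0, -1, 1) [+x clear] — {bezel}
2. daughtercard@(0, 0, 1) [+z clear] — {bezel, daughtercard}
3. shield@(0, 0, 0) [+x clear] — {bezel, daughtercard, shield}
4. duct@(0, 0, -1) [+x clear] — {bezel, daughtercard, duct, shield}
5. retainer@(-1, 0, 1) [+z clear] — {bezel, daughtercard, duct, retainer, shield}
6. backplane@(0, -1, 0) [-y clear] — {backplane, bezel, daughtercard, duct, retainer, shield}
7. heatsink@(0, -1, -1) [+x clear] — {backplane, bezel, daughtercard, duct, heatsink, retainer, shield}
8. connector@(-1, 0, -1) [-y clear] — {backplane, bezel, connector, daughtercard, duct, heatsink, retainer, shield}

bezel; daughtercard; shield; duct; retainer; backplane; heatsink; connector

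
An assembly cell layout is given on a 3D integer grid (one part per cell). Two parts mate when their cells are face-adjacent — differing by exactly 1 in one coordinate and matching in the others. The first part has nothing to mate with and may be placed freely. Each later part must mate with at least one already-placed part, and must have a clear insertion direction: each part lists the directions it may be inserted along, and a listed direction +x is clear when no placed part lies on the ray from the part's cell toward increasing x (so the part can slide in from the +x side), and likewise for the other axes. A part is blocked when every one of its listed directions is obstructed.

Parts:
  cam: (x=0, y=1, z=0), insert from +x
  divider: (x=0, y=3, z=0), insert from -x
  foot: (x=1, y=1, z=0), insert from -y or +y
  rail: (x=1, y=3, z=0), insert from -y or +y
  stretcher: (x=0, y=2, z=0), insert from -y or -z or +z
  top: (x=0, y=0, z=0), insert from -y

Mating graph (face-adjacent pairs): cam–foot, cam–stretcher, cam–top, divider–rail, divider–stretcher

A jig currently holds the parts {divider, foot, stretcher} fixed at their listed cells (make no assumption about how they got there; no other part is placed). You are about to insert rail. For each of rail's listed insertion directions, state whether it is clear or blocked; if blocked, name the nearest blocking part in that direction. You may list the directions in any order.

+y: clear; -y: blocked by foot

-y: nearest on ray is foot@(1, 1, 0) ⇒ blocked
+y: ray from rail(1, 3, 0) has no placed part ⇒ clear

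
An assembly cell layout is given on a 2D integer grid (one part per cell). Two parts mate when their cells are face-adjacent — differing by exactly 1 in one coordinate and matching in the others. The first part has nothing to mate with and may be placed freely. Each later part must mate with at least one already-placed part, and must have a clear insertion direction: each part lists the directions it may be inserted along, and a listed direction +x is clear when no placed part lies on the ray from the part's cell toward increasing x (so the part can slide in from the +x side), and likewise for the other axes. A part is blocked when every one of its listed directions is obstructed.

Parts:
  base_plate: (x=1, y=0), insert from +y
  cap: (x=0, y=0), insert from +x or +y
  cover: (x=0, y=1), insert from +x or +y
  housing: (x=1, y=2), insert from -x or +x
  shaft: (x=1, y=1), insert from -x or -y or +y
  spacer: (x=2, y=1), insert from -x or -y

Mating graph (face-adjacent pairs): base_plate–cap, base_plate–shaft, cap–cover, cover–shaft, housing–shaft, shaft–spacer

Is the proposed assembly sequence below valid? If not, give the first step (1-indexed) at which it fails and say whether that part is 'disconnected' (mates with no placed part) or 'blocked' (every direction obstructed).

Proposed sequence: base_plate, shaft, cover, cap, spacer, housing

Invalid at step 4 (blocked)

1. base_plate@(1, 0) [+y clear] — {base_plate}
2. shaft@(1, 1) [-x clear] — {base_plate, shaft}
3. cover@(0, 1) [+y clear] — {base_plate, cover, shaft}
4. cap@(0, 0) — +x/+y all obstructed ⇒ blocked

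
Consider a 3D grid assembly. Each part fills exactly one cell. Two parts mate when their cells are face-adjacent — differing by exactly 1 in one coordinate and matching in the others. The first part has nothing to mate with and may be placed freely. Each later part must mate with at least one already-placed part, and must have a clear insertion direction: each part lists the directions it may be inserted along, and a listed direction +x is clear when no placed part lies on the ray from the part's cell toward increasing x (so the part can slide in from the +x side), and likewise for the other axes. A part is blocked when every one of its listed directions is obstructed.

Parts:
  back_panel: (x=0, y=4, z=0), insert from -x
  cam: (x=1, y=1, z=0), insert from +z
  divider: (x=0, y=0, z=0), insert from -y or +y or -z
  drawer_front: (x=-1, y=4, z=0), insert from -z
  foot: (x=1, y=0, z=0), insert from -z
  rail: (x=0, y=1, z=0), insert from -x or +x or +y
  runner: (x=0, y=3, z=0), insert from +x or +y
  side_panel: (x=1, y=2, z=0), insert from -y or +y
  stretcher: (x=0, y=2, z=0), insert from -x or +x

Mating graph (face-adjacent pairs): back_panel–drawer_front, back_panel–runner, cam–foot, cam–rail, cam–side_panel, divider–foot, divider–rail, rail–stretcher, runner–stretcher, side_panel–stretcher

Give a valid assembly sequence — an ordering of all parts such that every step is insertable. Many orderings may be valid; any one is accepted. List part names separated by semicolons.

1. back_panel@(0, 4, 0) [-x clear] — {back_panel}
2. drawer_front@(-1, 4, 0) [-z clear] — {back_panel, drawer_front}
3. runner@(0, 3, 0) [+x clear] — {back_panel, drawer_front, runner}
4. stretcher@(0, 2, 0) [-x clear] — {back_panel, drawer_front, runner, stretcher}
5. rail@(0, 1, 0) [-x clear] — {back_panel, drawer_front, rail, runner, stretcher}
6. cam@(1, 1, 0) [+z clear] — {back_panel, cam, drawer_front, rail, runner, stretcher}
7. divider@(0, 0, 0) [-y clear] — {back_panel, cam, divider, drawer_front, rail, runner, stretcher}
8. foot@(1, 0, 0) [-z clear] — {back_panel, cam, divider, drawer_front, foot, rail, runner, stretcher}
9. side_panel@(1, 2, 0) [+y clear] — {back_panel, cam, divider, drawer_front, foot, rail, runner, side_panel, stretcher}

back_panel; drawer_front; runner; stretcher; rail; cam; divider; foot; side_panel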